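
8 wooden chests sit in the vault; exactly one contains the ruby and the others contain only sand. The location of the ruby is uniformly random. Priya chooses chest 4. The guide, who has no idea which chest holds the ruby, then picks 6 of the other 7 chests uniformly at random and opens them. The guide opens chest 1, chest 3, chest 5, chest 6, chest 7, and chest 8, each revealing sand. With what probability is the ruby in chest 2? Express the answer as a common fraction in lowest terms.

Because the guide chose which chests to open without knowing where the ruby is, the choice is independent of the prize location. Learning that none of the 6 opened chests holds the ruby simply rules out those 6 locations and leaves the remaining 2 chests still equally likely by symmetry.
So P(the ruby in chest 2) = 1/2.

1/2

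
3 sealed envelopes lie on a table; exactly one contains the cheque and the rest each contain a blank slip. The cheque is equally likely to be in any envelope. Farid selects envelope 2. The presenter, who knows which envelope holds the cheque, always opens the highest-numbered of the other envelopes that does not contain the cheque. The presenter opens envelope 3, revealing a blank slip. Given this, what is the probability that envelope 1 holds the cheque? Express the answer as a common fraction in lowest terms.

Consider each possible location of the cheque in turn.
If it is in either of envelopes 1 and 2 (prior 1/3 each): envelope 3 is the highest-numbered option available, probability 1; weight (1/3)·1 = 1/3 each.
If it is in envelope 3 (prior 1/3): the presenter opened envelope 3, so this case is ruled out; weight (1/3)·0 = 0.
The weights sum to 2/3.
So P(the cheque in envelope 1 | the presenter opened envelope 3) = (1/3) / (2/3) = 1/2.

1/2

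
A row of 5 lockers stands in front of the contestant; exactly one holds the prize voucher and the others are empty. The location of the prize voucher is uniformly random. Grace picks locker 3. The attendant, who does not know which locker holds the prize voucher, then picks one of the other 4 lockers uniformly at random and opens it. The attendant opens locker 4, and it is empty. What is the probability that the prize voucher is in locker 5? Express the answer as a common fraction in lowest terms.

1/4

Consider each possible location of the prize voucher in turn.
If it is in any of lockers 1, 2, 3, and 5 (prior 1/5 each): the attendant picks locker 4 with probability 1/4 regardless, and it is not the prize; weight (1/5)·(1/4) = 1/20 each.
If it is in locker 4 (prior 1/5): the attendant opened locker 4, so this case is ruled out; weight (1/5)·0 = 0.
The weights sum to 1/5.
So P(the prize voucher in locker 5 | the attendant opened locker 4) = (1/20) / (1/5) = 1/4.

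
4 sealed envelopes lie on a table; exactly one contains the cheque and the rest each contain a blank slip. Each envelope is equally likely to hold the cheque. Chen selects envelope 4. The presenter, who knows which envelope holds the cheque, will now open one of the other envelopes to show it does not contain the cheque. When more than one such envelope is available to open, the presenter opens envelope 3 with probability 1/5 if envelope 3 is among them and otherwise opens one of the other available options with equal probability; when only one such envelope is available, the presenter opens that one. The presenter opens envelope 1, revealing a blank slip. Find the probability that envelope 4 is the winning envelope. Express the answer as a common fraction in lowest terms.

4/17

Condition on the true location of the cheque.
If it is in envelope 1 (prior 1/4): the presenter opened envelope 1, so this case is ruled out; weight (1/4)·0 = 0.
If it is in envelope 2 (prior 1/4): envelope 3 is available but not opened, probability 4/5; weight (1/4)·(4/5) = 1/5.
If it is in envelope 3 (prior 1/4): envelope 3 holds the prize so is unavailable; the presenter chooses uniformly among the 2 others, probability 1/2; weight (1/4)·(1/2) = 1/8.
If it is in envelope 4 (prior 1/4): envelope 3 is available but not opened; envelope 1 gets probability (1 − 1/5)/2 = 2/5; weight (1/4)·(2/5) = 1/10.
The weights sum to 17/40.
So P(the cheque in envelope 4 | the presenter opened envelope 1) = (1/10) / (17/40) = 4/17.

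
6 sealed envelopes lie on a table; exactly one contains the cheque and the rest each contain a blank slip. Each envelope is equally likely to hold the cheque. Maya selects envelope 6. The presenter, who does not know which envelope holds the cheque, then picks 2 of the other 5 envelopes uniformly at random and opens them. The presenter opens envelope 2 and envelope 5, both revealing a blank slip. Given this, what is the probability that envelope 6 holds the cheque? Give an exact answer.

Apply Bayes' rule, conditioning on where the cheque actually is.
If it is in any of envelopes 1, 3, 4, and 6 (prior 1/6 each): the presenter picks exactly this set with probability 1/10 regardless, and none is the prize; weight (1/6)·(1/10) = 1/60 each.
If it is in either of envelopes 2 and 5 (prior 1/6 each): that envelope was opened and seen not to hold the prize — ruled out; weight (1/6)·0 = 0 each.
The weights sum to 1/15.
So P(the cheque in envelope 6 | the presenter opened envelope 2 and envelope 5) = (1/60) / (1/15) = 1/4.

1/4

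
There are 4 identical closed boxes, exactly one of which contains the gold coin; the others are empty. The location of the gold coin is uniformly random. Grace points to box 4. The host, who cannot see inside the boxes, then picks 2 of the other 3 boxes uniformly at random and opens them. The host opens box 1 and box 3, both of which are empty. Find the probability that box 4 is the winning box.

Condition on the true location of the gold coin.
If it is in either of boxes 1 and 3 (prior 1/4 each): that box was opened and seen not to hold the prize — ruled out; weight (1/4)·0 = 0 each.
If it is in either of boxes 2 and 4 (prior 1/4 each): the host picks exactly this set with probability 1/3 regardless, and none is the prize; weight (1/4)·(1/3) = 1/12 each.
The weights sum to 1/6.
So P(the gold coin in box 4 | the host opened box 1 and box 3) = (1/12) / (1/6) = 1/2.

1/2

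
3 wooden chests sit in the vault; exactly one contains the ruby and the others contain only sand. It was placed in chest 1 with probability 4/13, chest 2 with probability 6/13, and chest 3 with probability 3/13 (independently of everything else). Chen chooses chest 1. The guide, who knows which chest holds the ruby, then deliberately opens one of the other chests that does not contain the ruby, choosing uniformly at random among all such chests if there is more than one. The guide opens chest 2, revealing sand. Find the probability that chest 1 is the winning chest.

Consider each possible location of the ruby in turn.
If it is in chest 1 (prior 4/13): the guide has 2 equally likely choices, so probability 1/2; weight (4/13)·(1/2) = 2/13.
If it is in chest 2 (prior 6/13): the guide opened chest 2, so this case is ruled out; weight (6/13)·0 = 0.
If it is in chest 3 (prior 3/13): the guide has no choice, probability 1; weight (3/13)·1 = 3/13.
The weights sum to 5/13.
So P(the ruby in chest 1 | the guide opened chest 2) = (2/13) / (5/13) = 2/5.

2/5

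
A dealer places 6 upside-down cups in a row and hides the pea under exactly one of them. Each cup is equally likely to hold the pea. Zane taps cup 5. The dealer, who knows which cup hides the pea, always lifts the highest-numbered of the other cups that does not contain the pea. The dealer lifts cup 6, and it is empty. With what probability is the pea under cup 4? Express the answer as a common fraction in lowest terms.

Condition on the true location of the pea.
If it is under any of cups 1, 2, 3, 4, and 5 (prior 1/6 each): cup 6 is the highest-numbered option available, probability 1; weight (1/6)·1 = 1/6 each.
If it is under cup 6 (prior 1/6): the dealer opened cup 6, so this case is ruled out; weight (1/6)·0 = 0.
The weights sum to 5/6.
So P(the pea under cup 4 | the dealer opened cup 6) = (1/6) / (5/6) = 1/5.

1/5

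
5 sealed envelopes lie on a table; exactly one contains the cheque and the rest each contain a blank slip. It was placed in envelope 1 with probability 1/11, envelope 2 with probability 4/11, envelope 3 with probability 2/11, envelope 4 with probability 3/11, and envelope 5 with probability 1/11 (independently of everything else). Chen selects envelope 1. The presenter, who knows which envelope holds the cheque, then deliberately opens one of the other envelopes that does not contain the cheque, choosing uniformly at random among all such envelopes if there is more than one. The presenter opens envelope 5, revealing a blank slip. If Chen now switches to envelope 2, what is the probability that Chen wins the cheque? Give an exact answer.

Condition on the true location of the cheque.
If it is in envelope 1 (prior 1/11): the presenter has 4 equally likely choices, so probability 1/4; weight (1/11)·(1/4) = 1/44.
If it is in envelope 2 (prior 4/11): the presenter has 3 equally likely choices, so probability 1/3; weight (4/11)·(1/3) = 4/33.
If it is in envelope 3 (prior 2/11): the presenter has 3 equally likely choices, so probability 1/3; weight (2/11)·(1/3) = 2/33.
If it is in envelope 4 (prior 3/11): the presenter has 3 equally likely choices, so probability 1/3; weight (3/11)·(1/3) = 1/11.
If it is in envelope 5 (prior 1/11): the presenter opened envelope 5, so this case is ruled out; weight (1/11)·0 = 0.
The weights sum to 13/44.
So P(the cheque in envelope 2 | the presenter opened envelope 5) = (4/33) / (13/44) = 16/39.

16/39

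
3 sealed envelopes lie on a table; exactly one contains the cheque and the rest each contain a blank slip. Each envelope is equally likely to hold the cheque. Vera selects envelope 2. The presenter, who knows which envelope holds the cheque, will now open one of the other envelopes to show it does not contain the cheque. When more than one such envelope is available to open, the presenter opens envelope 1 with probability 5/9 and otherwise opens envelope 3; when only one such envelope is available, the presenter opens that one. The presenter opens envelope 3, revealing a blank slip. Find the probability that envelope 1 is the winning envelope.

9/13

Apply Bayes' rule, conditioning on where the cheque actually is.
If it is in envelope 1 (prior 1/3): only envelope 3 is available, probability 1; weight (1/3)·1 = 1/3.
If it is in envelope 2 (prior 1/3): envelope 1 is available but not opened, probability 4/9; weight (1/3)·(4/9) = 4/27.
If it is in envelope 3 (prior 1/3): the presenter opened envelope 3, so this case is ruled out; weight (1/3)·0 = 0.
The weights sum to 13/27.
So P(the cheque in envelope 1 | the presenter opened envelope 3) = (1/3) / (13/27) = 9/13.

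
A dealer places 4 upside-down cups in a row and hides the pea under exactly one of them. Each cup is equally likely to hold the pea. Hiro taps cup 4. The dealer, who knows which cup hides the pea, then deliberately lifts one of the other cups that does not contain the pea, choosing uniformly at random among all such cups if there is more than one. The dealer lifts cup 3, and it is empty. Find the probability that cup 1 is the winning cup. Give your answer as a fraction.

Consider each possible location of the pea in turn.
If it is under either of cups 1 and 2 (prior 1/4 each): the dealer has 2 equally likely choices, so probability 1/2; weight (1/4)·(1/2) = 1/8 each.
If it is under cup 3 (prior 1/4): the dealer opened cup 3, so this case is ruled out; weight (1/4)·0 = 0.
If it is under cup 4 (prior 1/4): the dealer has 3 equally likely choices, so probability 1/3; weight (1/4)·(1/3) = 1/12.
The weights sum to 1/3.
So P(the pea under cup 1 | the dealer opened cup 3) = (1/8) / (1/3) = 3/8.

3/8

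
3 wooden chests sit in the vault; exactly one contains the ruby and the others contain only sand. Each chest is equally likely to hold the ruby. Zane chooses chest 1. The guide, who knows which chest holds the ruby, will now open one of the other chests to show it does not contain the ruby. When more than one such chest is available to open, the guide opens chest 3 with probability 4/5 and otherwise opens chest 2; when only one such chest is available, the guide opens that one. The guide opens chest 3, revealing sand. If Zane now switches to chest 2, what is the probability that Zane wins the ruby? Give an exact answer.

5/9

Apply Bayes' rule, conditioning on where the ruby actually is.
If it is in chest 1 (prior 1/3): chest 3 is available, opened with probability 4/5; weight (1/3)·(4/5) = 4/15.
If it is in chest 2 (prior 1/3): only chest 3 is available, probability 1; weight (1/3)·1 = 1/3.
If it is in chest 3 (prior 1/3): the guide opened chest 3, so this case is ruled out; weight (1/3)·0 = 0.
The weights sum to 3/5.
So P(the ruby in chest 2 | the guide opened chest 3) = (1/3) / (3/5) = 5/9.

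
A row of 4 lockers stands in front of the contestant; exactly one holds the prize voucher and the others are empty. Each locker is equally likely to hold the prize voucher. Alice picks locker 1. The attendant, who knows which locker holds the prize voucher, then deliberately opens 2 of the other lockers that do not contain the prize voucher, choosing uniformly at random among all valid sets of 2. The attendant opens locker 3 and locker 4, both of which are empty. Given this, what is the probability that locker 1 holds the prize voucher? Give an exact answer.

1/4

Apply Bayes' rule, conditioning on where the prize voucher actually is.
If it is in locker 1 (prior 1/4): the attendant has 3 equally likely choices, so probability 1/3; weight (1/4)·(1/3) = 1/12.
If it is in locker 2 (prior 1/4): the attendant has no choice, probability 1; weight (1/4)·1 = 1/4.
If it is in either of lockers 3 and 4 (prior 1/4 each): that locker was opened and seen not to hold the prize — ruled out; weight (1/4)·0 = 0 each.
The weights sum to 1/3.
So P(the prize voucher in locker 1 | the attendant opened locker 3 and locker 4) = (1/12) / (1/3) = 1/4.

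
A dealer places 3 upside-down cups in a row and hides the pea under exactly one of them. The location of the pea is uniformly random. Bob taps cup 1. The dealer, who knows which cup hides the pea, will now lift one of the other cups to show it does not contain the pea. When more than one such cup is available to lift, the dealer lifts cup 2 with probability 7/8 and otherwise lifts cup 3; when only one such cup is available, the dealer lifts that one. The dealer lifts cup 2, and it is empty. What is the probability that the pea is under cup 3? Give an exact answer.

8/15

Consider each possible location of the pea in turn.
If it is under cup 1 (prior 1/3): cup 2 is available, opened with probability 7/8; weight (1/3)·(7/8) = 7/24.
If it is under cup 2 (prior 1/3): the dealer opened cup 2, so this case is ruled out; weight (1/3)·0 = 0.
If it is under cup 3 (prior 1/3): only cup 2 is available, probability 1; weight (1/3)·1 = 1/3.
The weights sum to 5/8.
So P(the pea under cup 3 | the dealer opened cup 2) = (1/3) / (5/8) = 8/15.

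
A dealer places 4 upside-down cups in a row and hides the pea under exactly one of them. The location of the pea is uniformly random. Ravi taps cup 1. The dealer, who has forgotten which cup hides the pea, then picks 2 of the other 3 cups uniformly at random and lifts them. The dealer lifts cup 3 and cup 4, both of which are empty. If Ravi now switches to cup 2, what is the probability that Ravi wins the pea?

1/2

Condition on the true location of the pea.
If it is under either of cups 1 and 2 (prior 1/4 each): the dealer picks exactly this set with probability 1/3 regardless, and none is the prize; weight (1/4)·(1/3) = 1/12 each.
If it is under either of cups 3 and 4 (prior 1/4 each): that cup was opened and seen not to hold the prize — ruled out; weight (1/4)·0 = 0 each.
The weights sum to 1/6.
So P(the pea under cup 2 | the dealer opened cup 3 and cup 4) = (1/12) / (1/6) = 1/2.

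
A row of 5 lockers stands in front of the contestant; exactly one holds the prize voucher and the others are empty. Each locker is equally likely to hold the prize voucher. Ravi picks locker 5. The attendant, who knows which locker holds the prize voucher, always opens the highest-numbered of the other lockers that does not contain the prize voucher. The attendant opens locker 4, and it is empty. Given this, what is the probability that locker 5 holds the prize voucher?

Apply Bayes' rule, conditioning on where the prize voucher actually is.
If it is in any of lockers 1, 2, 3, and 5 (prior 1/5 each): locker 4 is the highest-numbered option available, probability 1; weight (1/5)·1 = 1/5 each.
If it is in locker 4 (prior 1/5): the attendant opened locker 4, so this case is ruled out; weight (1/5)·0 = 0.
The weights sum to 4/5.
So P(the prize voucher in locker 5 | the attendant opened locker 4) = (1/5) / (4/5) = 1/4.

1/4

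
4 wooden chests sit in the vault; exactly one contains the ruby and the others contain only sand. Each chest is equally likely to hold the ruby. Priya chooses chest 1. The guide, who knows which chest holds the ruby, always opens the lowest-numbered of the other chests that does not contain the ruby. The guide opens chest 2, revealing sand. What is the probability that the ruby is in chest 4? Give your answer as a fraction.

Condition on the true location of the ruby.
If it is in any of chests 1, 3, and 4 (prior 1/4 each): chest 2 is the lowest-numbered option available, probability 1; weight (1/4)·1 = 1/4 each.
If it is in chest 2 (prior 1/4): the guide opened chest 2, so this case is ruled out; weight (1/4)·0 = 0.
The weights sum to 3/4.
So P(the ruby in chest 4 | the guide opened chest 2) = (1/4) / (3/4) = 1/3.

1/3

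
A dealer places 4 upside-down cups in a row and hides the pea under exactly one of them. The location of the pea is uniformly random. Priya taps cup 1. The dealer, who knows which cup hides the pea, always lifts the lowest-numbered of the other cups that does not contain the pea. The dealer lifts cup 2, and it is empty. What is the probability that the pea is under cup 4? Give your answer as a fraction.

Apply Bayes' rule, conditioning on where the pea actually is.
If it is under any of cups 1, 3, and 4 (prior 1/4 each): cup 2 is the lowest-numbered option available, probability 1; weight (1/4)·1 = 1/4 each.
If it is under cup 2 (prior 1/4): the dealer opened cup 2, so this case is ruled out; weight (1/4)·0 = 0.
The weights sum to 3/4.
So P(the pea under cup 4 | the dealer opened cup 2) = (1/4) / (3/4) = 1/3.

1/3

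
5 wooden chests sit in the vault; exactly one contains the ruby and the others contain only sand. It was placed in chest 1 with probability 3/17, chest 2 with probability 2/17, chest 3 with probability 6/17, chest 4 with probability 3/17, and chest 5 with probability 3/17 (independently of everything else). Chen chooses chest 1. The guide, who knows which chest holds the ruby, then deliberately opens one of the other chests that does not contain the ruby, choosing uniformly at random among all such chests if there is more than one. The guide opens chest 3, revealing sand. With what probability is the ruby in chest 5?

12/41

Consider each possible location of the ruby in turn.
If it is in chest 1 (prior 3/17): the guide has 4 equally likely choices, so probability 1/4; weight (3/17)·(1/4) = 3/68.
If it is in chest 2 (prior 2/17): the guide has 3 equally likely choices, so probability 1/3; weight (2/17)·(1/3) = 2/51.
If it is in chest 3 (prior 6/17): the guide opened chest 3, so this case is ruled out; weight (6/17)·0 = 0.
If it is in either of chests 4 and 5 (prior 3/17 each): the guide has 3 equally likely choices, so probability 1/3; weight (3/17)·(1/3) = 1/17 each.
The weights sum to 41/204.
So P(the ruby in chest 5 | the guide opened chest 3) = (1/17) / (41/204) = 12/41.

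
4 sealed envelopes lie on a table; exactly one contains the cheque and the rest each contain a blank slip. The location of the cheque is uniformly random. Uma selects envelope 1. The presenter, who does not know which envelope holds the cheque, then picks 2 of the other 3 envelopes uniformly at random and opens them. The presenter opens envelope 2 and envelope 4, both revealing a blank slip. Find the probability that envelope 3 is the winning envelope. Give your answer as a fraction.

1/2

Condition on the true location of the cheque.
If it is in either of envelopes 1 and 3 (prior 1/4 each): the presenter picks exactly this set with probability 1/3 regardless, and none is the prize; weight (1/4)·(1/3) = 1/12 each.
If it is in either of envelopes 2 and 4 (prior 1/4 each): that envelope was opened and seen not to hold the prize — ruled out; weight (1/4)·0 = 0 each.
The weights sum to 1/6.
So P(the cheque in envelope 3 | the presenter opened envelope 2 and envelope 4) = (1/12) / (1/6) = 1/2.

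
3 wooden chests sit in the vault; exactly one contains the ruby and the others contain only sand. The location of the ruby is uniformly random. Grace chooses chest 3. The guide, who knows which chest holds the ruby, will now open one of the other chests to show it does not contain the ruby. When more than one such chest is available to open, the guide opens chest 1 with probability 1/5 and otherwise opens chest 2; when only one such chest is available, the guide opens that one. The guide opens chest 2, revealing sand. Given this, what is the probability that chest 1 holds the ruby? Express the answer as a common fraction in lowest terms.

Apply Bayes' rule, conditioning on where the ruby actually is.
If it is in chest 1 (prior 1/3): only chest 2 is available, probability 1; weight (1/3)·1 = 1/3.
If it is in chest 2 (prior 1/3): the guide opened chest 2, so this case is ruled out; weight (1/3)·0 = 0.
If it is in chest 3 (prior 1/3): chest 1 is available but not opened, probability 4/5; weight (1/3)·(4/5) = 4/15.
The weights sum to 3/5.
So P(the ruby in chest 1 | the guide opened chest 2) = (1/3) / (3/5) = 5/9.

5/9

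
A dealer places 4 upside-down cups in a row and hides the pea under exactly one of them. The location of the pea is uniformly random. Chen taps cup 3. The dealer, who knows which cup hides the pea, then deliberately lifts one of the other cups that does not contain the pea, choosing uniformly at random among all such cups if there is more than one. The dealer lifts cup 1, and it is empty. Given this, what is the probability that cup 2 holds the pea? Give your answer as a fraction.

Consider each possible location of the pea in turn.
If it is under cup 1 (prior 1/4): the dealer opened cup 1, so this case is ruled out; weight (1/4)·0 = 0.
If it is under either of cups 2 and 4 (prior 1/4 each): the dealer has 2 equally likely choices, so probability 1/2; weight (1/4)·(1/2) = 1/8 each.
If it is under cup 3 (prior 1/4): the dealer has 3 equally likely choices, so probability 1/3; weight (1/4)·(1/3) = 1/12.
The weights sum to 1/3.
So P(the pea under cup 2 | the dealer opened cup 1) = (1/8) / (1/3) = 3/8.

3/8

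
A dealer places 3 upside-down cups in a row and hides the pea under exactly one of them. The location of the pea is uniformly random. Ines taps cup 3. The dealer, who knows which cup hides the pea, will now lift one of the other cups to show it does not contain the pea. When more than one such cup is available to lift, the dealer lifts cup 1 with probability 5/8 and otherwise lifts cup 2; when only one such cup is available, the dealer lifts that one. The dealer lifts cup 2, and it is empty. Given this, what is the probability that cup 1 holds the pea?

8/11

Apply Bayes' rule, conditioning on where the pea actually is.
If it is under cup 1 (prior 1/3): only cup 2 is available, probability 1; weight (1/3)·1 = 1/3.
If it is under cup 2 (prior 1/3): the dealer opened cup 2, so this case is ruled out; weight (1/3)·0 = 0.
If it is under cup 3 (prior 1/3): cup 1 is available but not opened, probability 3/8; weight (1/3)·(3/8) = 1/8.
The weights sum to 11/24.
So P(the pea under cup 1 | the dealer opened cup 2) = (1/3) / (11/24) = 8/11.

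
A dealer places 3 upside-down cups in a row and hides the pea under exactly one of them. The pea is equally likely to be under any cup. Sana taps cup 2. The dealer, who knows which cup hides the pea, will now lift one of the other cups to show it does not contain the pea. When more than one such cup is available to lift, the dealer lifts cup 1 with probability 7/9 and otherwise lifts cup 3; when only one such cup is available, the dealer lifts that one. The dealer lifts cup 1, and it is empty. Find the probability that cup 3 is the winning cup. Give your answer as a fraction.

9/16

Condition on the true location of the pea.
If it is under cup 1 (prior 1/3): the dealer opened cup 1, so this case is ruled out; weight (1/3)·0 = 0.
If it is under cup 2 (prior 1/3): cup 1 is available, opened with probability 7/9; weight (1/3)·(7/9) = 7/27.
If it is under cup 3 (prior 1/3): only cup 1 is available, probability 1; weight (1/3)·1 = 1/3.
The weights sum to 16/27.
So P(the pea under cup 3 | the dealer opened cup 1) = (1/3) / (16/27) = 9/16.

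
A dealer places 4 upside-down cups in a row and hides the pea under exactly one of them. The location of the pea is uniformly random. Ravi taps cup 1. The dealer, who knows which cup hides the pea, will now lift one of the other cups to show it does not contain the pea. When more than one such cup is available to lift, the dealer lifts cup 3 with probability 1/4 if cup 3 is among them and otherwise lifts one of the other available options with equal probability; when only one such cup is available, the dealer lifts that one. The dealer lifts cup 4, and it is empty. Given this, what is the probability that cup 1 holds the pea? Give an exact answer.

3/13

Apply Bayes' rule, conditioning on where the pea actually is.
If it is under cup 1 (prior 1/4): cup 3 is available but not opened; cup 4 gets probability (1 − 1/4)/2 = 3/8; weight (1/4)·(3/8) = 3/32.
If it is under cup 2 (prior 1/4): cup 3 is available but not opened, probability 3/4; weight (1/4)·(3/4) = 3/16.
If it is under cup 3 (prior 1/4): cup 3 holds the prize so is unavailable; the dealer chooses uniformly among the 2 others, probability 1/2; weight (1/4)·(1/2) = 1/8.
If it is under cup 4 (prior 1/4): the dealer opened cup 4, so this case is ruled out; weight (1/4)·0 = 0.
The weights sum to 13/32.
So P(the pea under cup 1 | the dealer opened cup 4) = (3/32) / (13/32) = 3/13.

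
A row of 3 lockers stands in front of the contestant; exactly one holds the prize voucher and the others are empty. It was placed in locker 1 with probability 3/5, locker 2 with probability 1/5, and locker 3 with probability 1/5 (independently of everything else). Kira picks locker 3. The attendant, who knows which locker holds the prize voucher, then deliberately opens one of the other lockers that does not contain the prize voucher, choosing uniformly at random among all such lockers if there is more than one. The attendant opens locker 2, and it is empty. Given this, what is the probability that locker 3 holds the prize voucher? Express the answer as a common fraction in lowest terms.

1/7

Apply Bayes' rule, conditioning on where the prize voucher actually is.
If it is in locker 1 (prior 3/5): the attendant has no choice, probability 1; weight (3/5)·1 = 3/5.
If it is in locker 2 (prior 1/5): the attendant opened locker 2, so this case is ruled out; weight (1/5)·0 = 0.
If it is in locker 3 (prior 1/5): the attendant has 2 equally likely choices, so probability 1/2; weight (1/5)·(1/2) = 1/10.
The weights sum to 7/10.
So P(the prize voucher in locker 3 | the attendant opened locker 2) = (1/10) / (7/10) = 1/7.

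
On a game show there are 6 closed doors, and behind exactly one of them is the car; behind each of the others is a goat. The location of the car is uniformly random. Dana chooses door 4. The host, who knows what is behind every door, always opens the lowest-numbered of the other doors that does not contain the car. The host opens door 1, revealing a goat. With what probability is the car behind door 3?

1/5

Apply Bayes' rule, conditioning on where the car actually is.
If it is behind door 1 (prior 1/6): the host opened door 1, so this case is ruled out; weight (1/6)·0 = 0.
If it is behind any of doors 2, 3, 4, 5, and 6 (prior 1/6 each): door 1 is the lowest-numbered option available, probability 1; weight (1/6)·1 = 1/6 each.
The weights sum to 5/6.
So P(the car behind door 3 | the host opened door 1) = (1/6) / (5/6) = 1/5.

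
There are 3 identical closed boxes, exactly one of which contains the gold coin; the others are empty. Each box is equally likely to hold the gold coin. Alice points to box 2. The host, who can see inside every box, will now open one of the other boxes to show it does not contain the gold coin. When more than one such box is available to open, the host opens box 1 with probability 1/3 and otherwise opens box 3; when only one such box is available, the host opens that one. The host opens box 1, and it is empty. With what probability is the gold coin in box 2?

1/4

Consider each possible location of the gold coin in turn.
If it is in box 1 (prior 1/3): the host opened box 1, so this case is ruled out; weight (1/3)·0 = 0.
If it is in box 2 (prior 1/3): box 1 is available, opened with probability 1/3; weight (1/3)·(1/3) = 1/9.
If it is in box 3 (prior 1/3): only box 1 is available, probability 1; weight (1/3)·1 = 1/3.
The weights sum to 4/9.
So P(the gold coin in box 2 | the host opened box 1) = (1/9) / (4/9) = 1/4.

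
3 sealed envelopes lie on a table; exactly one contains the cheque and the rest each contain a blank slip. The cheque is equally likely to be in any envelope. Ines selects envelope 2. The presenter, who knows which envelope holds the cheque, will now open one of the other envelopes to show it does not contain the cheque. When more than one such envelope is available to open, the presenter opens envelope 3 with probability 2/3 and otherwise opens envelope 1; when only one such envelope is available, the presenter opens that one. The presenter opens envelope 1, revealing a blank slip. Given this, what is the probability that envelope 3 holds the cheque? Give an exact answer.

Consider each possible location of the cheque in turn.
If it is in envelope 1 (prior 1/3): the presenter opened envelope 1, so this case is ruled out; weight (1/3)·0 = 0.
If it is in envelope 2 (prior 1/3): envelope 3 is available but not opened, probability 1/3; weight (1/3)·(1/3) = 1/9.
If it is in envelope 3 (prior 1/3): only envelope 1 is available, probability 1; weight (1/3)·1 = 1/3.
The weights sum to 4/9.
So P(the cheque in envelope 3 | the presenter opened envelope 1) = (1/3) / (4/9) = 3/4.

3/4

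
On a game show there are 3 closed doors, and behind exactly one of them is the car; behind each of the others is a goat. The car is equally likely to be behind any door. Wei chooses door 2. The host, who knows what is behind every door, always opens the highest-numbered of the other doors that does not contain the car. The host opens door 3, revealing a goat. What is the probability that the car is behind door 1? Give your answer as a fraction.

Apply Bayes' rule, conditioning on where the car actually is.
If it is behind either of doors 1 and 2 (prior 1/3 each): door 3 is the highest-numbered option available, probability 1; weight (1/3)·1 = 1/3 each.
If it is behind door 3 (prior 1/3): the host opened door 3, so this case is ruled out; weight (1/3)·0 = 0.
The weights sum to 2/3.
So P(the car behind door 1 | the host opened door 3) = (1/3) / (2/3) = 1/2.

1/2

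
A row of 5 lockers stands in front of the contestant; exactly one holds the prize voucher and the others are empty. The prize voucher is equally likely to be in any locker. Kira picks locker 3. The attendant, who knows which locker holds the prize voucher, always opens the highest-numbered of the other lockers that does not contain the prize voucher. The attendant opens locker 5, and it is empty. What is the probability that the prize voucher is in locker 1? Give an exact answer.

Consider each possible location of the prize voucher in turn.
If it is in any of lockers 1, 2, 3, and 4 (prior 1/5 each): locker 5 is the highest-numbered option available, probability 1; weight (1/5)·1 = 1/5 each.
If it is in locker 5 (prior 1/5): the attendant opened locker 5, so this case is ruled out; weight (1/5)·0 = 0.
The weights sum to 4/5.
So P(the prize voucher in locker 1 | the attendant opened locker 5) = (1/5) / (4/5) = 1/4.

1/4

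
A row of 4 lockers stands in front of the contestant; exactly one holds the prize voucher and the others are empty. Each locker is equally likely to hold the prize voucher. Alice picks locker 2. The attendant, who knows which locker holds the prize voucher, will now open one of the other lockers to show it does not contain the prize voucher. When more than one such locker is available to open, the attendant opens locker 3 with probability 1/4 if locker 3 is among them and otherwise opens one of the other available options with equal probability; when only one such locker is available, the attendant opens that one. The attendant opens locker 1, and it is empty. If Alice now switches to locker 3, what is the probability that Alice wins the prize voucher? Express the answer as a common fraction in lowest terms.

Condition on the true location of the prize voucher.
If it is in locker 1 (prior 1/4): the attendant opened locker 1, so this case is ruled out; weight (1/4)·0 = 0.
If it is in locker 2 (prior 1/4): locker 3 is available but not opened; locker 1 gets probability (1 − 1/4)/2 = 3/8; weight (1/4)·(3/8) = 3/32.
If it is in locker 3 (prior 1/4): locker 3 holds the prize so is unavailable; the attendant chooses uniformly among the 2 others, probability 1/2; weight (1/4)·(1/2) = 1/8.
If it is in locker 4 (prior 1/4): locker 3 is available but not opened, probability 3/4; weight (1/4)·(3/4) = 3/16.
The weights sum to 13/32.
So P(the prize voucher in locker 3 | the attendant opened locker 1) = (1/8) / (13/32) = 4/13.

4/13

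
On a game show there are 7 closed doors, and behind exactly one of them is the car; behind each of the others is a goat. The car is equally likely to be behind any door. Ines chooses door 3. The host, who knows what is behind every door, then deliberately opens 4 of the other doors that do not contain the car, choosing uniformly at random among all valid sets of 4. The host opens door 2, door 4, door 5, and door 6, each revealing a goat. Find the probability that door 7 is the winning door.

Apply Bayes' rule, conditioning on where the car actually is.
If it is behind either of doors 1 and 7 (prior 1/7 each): the host has 5 equally likely choices, so probability 1/5; weight (1/7)·(1/5) = 1/35 each.
If it is behind any of doors 2, 4, 5, and 6 (prior 1/7 each): that door was opened and seen not to hold the prize — ruled out; weight (1/7)·0 = 0 each.
If it is behind door 3 (prior 1/7): the host has 15 equally likely choices, so probability 1/15; weight (1/7)·(1/15) = 1/105.
The weights sum to 1/15.
So P(the car behind door 7 | the host opened door 2, door 4, door 5, and door 6) = (1/35) / (1/15) = 3/7.

3/7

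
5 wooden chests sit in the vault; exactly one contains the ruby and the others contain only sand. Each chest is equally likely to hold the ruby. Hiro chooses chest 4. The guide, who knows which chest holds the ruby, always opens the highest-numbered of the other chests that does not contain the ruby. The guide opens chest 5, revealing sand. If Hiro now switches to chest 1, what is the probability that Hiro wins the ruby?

Apply Bayes' rule, conditioning on where the ruby actually is.
If it is in any of chests 1, 2, 3, and 4 (prior 1/5 each): chest 5 is the highest-numbered option available, probability 1; weight (1/5)·1 = 1/5 each.
If it is in chest 5 (prior 1/5): the guide opened chest 5, so this case is ruled out; weight (1/5)·0 = 0.
The weights sum to 4/5.
So P(the ruby in chest 1 | the guide opened chest 5) = (1/5) / (4/5) = 1/4.

1/4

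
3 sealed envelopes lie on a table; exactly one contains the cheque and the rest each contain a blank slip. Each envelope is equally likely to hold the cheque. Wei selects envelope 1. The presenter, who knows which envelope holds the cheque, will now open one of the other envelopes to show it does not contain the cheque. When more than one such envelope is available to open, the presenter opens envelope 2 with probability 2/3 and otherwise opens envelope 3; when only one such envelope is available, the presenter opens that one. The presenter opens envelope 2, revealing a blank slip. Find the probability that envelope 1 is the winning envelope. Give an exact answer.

Condition on the true location of the cheque.
If it is in envelope 1 (prior 1/3): envelope 2 is available, opened with probability 2/3; weight (1/3)·(2/3) = 2/9.
If it is in envelope 2 (prior 1/3): the presenter opened envelope 2, so this case is ruled out; weight (1/3)·0 = 0.
If it is in envelope 3 (prior 1/3): only envelope 2 is available, probability 1; weight (1/3)·1 = 1/3.
The weights sum to 5/9.
So P(the cheque in envelope 1 | the presenter opened envelope 2) = (2/9) / (5/9) = 2/5.

2/5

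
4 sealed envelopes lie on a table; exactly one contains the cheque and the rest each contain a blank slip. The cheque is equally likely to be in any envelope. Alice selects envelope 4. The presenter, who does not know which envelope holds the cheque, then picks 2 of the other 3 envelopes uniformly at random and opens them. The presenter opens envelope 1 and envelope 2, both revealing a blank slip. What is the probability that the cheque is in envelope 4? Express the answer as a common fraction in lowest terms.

1/2

Apply Bayes' rule, conditioning on where the cheque actually is.
If it is in either of envelopes 1 and 2 (prior 1/4 each): that envelope was opened and seen not to hold the prize — ruled out; weight (1/4)·0 = 0 each.
If it is in either of envelopes 3 and 4 (prior 1/4 each): the presenter picks exactly this set with probability 1/3 regardless, and none is the prize; weight (1/4)·(1/3) = 1/12 each.
The weights sum to 1/6.
So P(the cheque in envelope 4 | the presenter opened envelope 1 and envelope 2) = (1/12) / (1/6) = 1/2.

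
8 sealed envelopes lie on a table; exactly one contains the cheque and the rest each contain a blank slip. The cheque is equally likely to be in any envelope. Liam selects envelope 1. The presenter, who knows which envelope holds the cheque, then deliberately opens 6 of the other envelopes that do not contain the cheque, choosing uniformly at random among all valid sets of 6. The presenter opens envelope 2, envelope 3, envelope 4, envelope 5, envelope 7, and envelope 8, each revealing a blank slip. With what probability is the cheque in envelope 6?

Apply Bayes' rule, conditioning on where the cheque actually is.
If it is in envelope 1 (prior 1/8): the presenter has 7 equally likely choices, so probability 1/7; weight (1/8)·(1/7) = 1/56.
If it is in any of envelopes 2, 3, 4, 5, 7, and 8 (prior 1/8 each): that envelope was opened and seen not to hold the prize — ruled out; weight (1/8)·0 = 0 each.
If it is in envelope 6 (prior 1/8): the presenter has no choice, probability 1; weight (1/8)·1 = 1/8.
The weights sum to 1/7.
So P(the cheque in envelope 6 | the presenter opened envelope 2, envelope 3, envelope 4, envelope 5, envelope 7, and envelope 8) = (1/8) / (1/7) = 7/8.

7/8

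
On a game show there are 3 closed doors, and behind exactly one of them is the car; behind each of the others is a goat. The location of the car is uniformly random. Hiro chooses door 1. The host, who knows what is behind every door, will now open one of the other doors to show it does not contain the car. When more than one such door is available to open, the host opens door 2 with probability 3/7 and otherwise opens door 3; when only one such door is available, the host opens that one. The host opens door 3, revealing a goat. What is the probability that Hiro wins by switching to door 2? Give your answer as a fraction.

Consider each possible location of the car in turn.
If it is behind door 1 (prior 1/3): door 2 is available but not opened, probability 4/7; weight (1/3)·(4/7) = 4/21.
If it is behind door 2 (prior 1/3): only door 3 is available, probability 1; weight (1/3)·1 = 1/3.
If it is behind door 3 (prior 1/3): the host opened door 3, so this case is ruled out; weight (1/3)·0 = 0.
The weights sum to 11/21.
So P(the car behind door 2 | the host opened door 3) = (1/3) / (11/21) = 7/11.

7/11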